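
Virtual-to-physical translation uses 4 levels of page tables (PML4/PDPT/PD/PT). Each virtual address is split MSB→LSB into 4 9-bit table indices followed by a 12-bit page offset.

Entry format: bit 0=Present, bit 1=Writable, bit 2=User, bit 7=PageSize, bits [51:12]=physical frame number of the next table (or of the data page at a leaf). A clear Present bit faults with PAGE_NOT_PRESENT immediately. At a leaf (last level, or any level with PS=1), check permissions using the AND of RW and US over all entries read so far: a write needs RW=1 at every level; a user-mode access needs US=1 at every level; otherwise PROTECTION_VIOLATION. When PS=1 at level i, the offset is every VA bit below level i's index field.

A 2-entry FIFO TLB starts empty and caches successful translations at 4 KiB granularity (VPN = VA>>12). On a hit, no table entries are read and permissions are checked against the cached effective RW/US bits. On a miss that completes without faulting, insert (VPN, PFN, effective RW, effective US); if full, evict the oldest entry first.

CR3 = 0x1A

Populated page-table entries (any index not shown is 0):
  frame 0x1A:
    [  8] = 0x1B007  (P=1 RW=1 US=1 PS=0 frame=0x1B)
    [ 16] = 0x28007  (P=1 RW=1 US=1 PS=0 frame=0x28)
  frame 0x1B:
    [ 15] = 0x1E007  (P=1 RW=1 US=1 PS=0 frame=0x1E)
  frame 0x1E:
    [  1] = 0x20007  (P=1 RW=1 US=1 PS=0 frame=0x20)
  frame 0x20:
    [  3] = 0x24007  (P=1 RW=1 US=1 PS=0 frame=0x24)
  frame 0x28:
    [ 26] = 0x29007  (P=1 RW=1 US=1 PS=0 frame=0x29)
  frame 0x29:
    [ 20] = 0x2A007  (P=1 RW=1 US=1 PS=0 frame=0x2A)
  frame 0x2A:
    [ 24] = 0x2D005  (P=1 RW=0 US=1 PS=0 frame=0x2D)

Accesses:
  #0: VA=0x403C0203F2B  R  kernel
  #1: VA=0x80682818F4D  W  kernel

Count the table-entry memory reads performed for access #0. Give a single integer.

Walk each access:
#0 VA=0x403C0203F2B (r,kernel):
  L0: frame=0x1A idx=8 entry=0x1B007 [P=1 RW=1 US=1 PS=0]
  L1: frame=0x1B idx=15 entry=0x1E007 [P=1 RW=1 US=1 PS=0]
  L2: frame=0x1E idx=1 entry=0x20007 [P=1 RW=1 US=1 PS=0]
  L3: frame=0x20 idx=3 entry=0x24007 [P=1 RW=1 US=1 PS=0]
  → PA=0x24F2B  (4 entries read)
#1 VA=0x80682818F4D (w,kernel):
  L0: frame=0x1A idx=16 entry=0x28007 [P=1 RW=1 US=1 PS=0]
  L1: frame=0x28 idx=26 entry=0x29007 [P=1 RW=1 US=1 PS=0]
  L2: frame=0x29 idx=20 entry=0x2A007 [P=1 RW=1 US=1 PS=0]
  L3: frame=0x2A idx=24 entry=0x2D005 [P=1 RW=0 US=1 PS=0]
  ✗ PROTECTION_VIOLATION  [4 reads]

Entries read for #0: 4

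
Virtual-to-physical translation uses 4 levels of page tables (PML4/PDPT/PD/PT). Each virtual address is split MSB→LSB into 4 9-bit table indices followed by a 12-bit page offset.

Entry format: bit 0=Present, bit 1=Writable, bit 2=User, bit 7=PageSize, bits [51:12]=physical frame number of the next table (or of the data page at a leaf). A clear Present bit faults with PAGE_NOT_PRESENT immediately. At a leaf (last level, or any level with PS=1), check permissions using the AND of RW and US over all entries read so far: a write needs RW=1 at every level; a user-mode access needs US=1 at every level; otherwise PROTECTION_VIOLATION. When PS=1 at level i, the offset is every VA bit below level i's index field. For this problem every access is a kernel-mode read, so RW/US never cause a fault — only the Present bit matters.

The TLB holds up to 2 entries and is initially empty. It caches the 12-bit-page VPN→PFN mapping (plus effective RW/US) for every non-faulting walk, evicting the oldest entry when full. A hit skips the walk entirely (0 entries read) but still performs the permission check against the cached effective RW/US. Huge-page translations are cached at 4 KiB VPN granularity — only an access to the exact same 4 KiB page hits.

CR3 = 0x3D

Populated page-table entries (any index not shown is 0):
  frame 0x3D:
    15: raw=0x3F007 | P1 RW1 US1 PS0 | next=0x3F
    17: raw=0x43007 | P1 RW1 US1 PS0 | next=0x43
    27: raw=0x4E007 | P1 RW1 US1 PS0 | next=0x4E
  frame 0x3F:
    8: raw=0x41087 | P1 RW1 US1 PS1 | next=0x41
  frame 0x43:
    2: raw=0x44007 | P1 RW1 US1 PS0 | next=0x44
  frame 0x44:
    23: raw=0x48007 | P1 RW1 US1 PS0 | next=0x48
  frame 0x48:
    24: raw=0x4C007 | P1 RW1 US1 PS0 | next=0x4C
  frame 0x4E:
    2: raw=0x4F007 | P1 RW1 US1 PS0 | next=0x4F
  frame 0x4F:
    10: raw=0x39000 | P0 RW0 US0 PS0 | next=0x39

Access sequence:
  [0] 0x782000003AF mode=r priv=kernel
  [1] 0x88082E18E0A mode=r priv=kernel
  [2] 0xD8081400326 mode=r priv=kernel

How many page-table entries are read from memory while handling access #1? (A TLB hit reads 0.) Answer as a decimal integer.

Per-access translation:
#0 VA=0x782000003AF (r,kernel):
  L0: frame=0x3D idx=15 entry=0x3F007 [P=1 RW=1 US=1 PS=0]
  L1: frame=0x3F idx=8 entry=0x41087 [P=1 RW=1 US=1 PS=1]
  ✓ 0x413AF (huge @L1)  — 2 lookups
#1 VA=0x88082E18E0A (r,kernel):
  L0: frame=0x3D idx=17 entry=0x43007 [P=1 RW=1 US=1 PS=0]
  L1: frame=0x43 idx=2 entry=0x44007 [P=1 RW=1 US=1 PS=0]
  L2: frame=0x44 idx=23 entry=0x48007 [P=1 RW=1 US=1 PS=0]
  L3: frame=0x48 idx=24 entry=0x4C007 [P=1 RW=1 US=1 PS=0]
  ✓ 0x4CE0A  — 4 lookups
#2 VA=0xD8081400326 (r,kernel):
  L0: frame=0x3D idx=27 entry=0x4E007 [P=1 RW=1 US=1 PS=0]
  L1: frame=0x4E idx=2 entry=0x4F007 [P=1 RW=1 US=1 PS=0]
  L2: frame=0x4F idx=10 entry=0x39000 [P=0 RW=0 US=0 PS=0]
  ⇒ fault: PAGE_NOT_PRESENT  — 3 lookups

Entries read for #1: 4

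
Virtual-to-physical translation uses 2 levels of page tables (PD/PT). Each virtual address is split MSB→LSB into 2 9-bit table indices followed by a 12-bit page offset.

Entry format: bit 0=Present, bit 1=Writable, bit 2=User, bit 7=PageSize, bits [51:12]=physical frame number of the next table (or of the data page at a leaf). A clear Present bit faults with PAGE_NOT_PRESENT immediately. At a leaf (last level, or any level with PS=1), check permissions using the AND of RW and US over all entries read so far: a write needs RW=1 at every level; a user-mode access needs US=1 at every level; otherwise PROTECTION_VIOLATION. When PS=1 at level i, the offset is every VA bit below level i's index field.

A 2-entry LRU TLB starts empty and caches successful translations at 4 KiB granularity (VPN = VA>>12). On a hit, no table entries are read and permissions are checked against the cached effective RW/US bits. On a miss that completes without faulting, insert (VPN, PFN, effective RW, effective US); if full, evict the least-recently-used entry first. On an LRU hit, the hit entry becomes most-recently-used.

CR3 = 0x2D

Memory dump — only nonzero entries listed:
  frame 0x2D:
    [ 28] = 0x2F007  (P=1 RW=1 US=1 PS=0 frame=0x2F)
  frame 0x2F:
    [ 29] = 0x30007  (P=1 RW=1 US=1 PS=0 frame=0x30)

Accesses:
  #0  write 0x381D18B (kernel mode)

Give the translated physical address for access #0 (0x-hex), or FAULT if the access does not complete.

Per-access translation:
#0 VA=0x381D18B (w,kernel):
  [0] read 0x2D idx=28: raw=0x2F007 flags P=1 W=1 U=1 S=0
  [1] read 0x2F idx=29: raw=0x30007 flags P=1 W=1 U=1 S=0
  ⇒ phys 0x3018B  [2 reads]

Access #0 PA: 0x3018B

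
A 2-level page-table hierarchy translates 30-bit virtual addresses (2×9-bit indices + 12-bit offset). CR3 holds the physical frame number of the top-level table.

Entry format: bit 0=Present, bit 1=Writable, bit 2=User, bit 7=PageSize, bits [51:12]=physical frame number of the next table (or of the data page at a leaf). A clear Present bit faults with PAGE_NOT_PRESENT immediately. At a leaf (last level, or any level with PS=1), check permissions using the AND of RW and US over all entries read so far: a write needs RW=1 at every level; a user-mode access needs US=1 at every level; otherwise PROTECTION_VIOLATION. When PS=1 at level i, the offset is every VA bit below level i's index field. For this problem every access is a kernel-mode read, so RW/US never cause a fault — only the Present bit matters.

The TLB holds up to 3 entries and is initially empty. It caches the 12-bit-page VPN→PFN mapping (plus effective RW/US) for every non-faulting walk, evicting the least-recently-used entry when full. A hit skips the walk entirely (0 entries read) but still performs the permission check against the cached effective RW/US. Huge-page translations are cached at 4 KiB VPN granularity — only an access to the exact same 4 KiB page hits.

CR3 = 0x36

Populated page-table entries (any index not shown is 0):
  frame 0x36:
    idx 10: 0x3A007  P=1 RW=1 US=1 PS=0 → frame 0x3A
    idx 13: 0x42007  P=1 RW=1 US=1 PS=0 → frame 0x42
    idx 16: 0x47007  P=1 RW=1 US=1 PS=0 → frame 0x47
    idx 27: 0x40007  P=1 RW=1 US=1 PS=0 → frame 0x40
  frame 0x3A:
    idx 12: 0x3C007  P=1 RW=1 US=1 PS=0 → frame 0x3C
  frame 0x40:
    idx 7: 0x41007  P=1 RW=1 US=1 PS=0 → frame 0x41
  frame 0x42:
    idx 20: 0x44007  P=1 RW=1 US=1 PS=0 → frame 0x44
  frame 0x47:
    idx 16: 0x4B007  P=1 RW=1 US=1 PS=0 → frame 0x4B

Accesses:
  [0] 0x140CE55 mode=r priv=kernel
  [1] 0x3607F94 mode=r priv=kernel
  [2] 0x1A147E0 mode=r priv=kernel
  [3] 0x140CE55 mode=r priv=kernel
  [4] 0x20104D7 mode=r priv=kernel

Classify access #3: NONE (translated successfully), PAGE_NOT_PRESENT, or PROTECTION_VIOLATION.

Walk each access:
#0 VA=0x140CE55 (r,kernel):
  L0 @0x36[10] → 0x3A007  P=1,RW=1,US=1,PS=0
  L1 @0x3A[12] → 0x3C007  P=1,RW=1,US=1,PS=0
  → PA=0x3CE55  (2 entries read)
#1 VA=0x3607F94 (r,kernel):
  L0 @0x36[27] → 0x40007  P=1,RW=1,US=1,PS=0
  L1 @0x40[7] → 0x41007  P=1,RW=1,US=1,PS=0
  → PA=0x41F94  (2 entries read)
#2 VA=0x1A147E0 (r,kernel):
  L0 @0x36[13] → 0x42007  P=1,RW=1,US=1,PS=0
  L1 @0x42[20] → 0x44007  P=1,RW=1,US=1,PS=0
  → PA=0x447E0  (2 entries read)
#3 VA=0x140CE55 (r,kernel):
  TLB hit vpn=0x140C → PA=0x3CE55
#4 VA=0x20104D7 (r,kernel):
  L0 @0x36[16] → 0x47007  P=1,RW=1,US=1,PS=0
  L1 @0x47[16] → 0x4B007  P=1,RW=1,US=1,PS=0
  → PA=0x4B4D7  (2 entries read)

Access #3 fault: NONE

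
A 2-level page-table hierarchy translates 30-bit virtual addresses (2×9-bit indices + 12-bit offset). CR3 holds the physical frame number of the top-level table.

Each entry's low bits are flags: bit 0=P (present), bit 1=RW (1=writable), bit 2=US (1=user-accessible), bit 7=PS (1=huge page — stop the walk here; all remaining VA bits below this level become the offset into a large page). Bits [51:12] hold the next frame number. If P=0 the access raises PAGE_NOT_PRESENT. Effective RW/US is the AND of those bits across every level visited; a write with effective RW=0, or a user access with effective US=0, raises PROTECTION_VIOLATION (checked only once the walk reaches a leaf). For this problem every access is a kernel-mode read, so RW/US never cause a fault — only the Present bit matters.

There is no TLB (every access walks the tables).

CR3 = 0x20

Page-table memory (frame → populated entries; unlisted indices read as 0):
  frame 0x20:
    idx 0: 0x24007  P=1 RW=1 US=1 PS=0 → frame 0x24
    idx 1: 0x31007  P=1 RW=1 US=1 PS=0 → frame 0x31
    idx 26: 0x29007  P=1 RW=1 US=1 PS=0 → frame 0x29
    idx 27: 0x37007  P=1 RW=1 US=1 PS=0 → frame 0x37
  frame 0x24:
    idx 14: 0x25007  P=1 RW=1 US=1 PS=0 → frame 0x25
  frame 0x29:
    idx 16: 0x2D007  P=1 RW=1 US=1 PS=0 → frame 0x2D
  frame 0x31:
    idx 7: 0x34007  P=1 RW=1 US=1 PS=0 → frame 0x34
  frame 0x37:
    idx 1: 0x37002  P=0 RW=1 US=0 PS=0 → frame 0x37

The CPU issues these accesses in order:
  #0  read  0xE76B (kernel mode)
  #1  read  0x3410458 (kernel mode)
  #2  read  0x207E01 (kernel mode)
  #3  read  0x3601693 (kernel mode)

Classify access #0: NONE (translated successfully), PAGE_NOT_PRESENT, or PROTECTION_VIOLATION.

Per-access translation:
#0 VA=0xE76B (r,kernel):
  lvl0: tbl 0x20, slot 0 ⇒ 0x24007 (P1/RW1/US1/PS0)
  lvl1: tbl 0x24, slot 14 ⇒ 0x25007 (P1/RW1/US1/PS0)
  ✓ 0x2576B  — 2 lookups
#1 VA=0x3410458 (r,kernel):
  lvl0: tbl 0x20, slot 26 ⇒ 0x29007 (P1/RW1/US1/PS0)
  lvl1: tbl 0x29, slot 16 ⇒ 0x2D007 (P1/RW1/US1/PS0)
  ✓ 0x2D458  — 2 lookups
#2 VA=0x207E01 (r,kernel):
  lvl0: tbl 0x20, slot 1 ⇒ 0x31007 (P1/RW1/US1/PS0)
  lvl1: tbl 0x31, slot 7 ⇒ 0x34007 (P1/RW1/US1/PS0)
  ✓ 0x34E01  — 2 lookups
#3 VA=0x3601693 (r,kernel):
  lvl0: tbl 0x20, slot 27 ⇒ 0x37007 (P1/RW1/US1/PS0)
  lvl1: tbl 0x37, slot 1 ⇒ 0x37002 (P0/RW1/US0/PS0)
  ✗ PAGE_NOT_PRESENT  [2 reads]

Access #0 fault: NONE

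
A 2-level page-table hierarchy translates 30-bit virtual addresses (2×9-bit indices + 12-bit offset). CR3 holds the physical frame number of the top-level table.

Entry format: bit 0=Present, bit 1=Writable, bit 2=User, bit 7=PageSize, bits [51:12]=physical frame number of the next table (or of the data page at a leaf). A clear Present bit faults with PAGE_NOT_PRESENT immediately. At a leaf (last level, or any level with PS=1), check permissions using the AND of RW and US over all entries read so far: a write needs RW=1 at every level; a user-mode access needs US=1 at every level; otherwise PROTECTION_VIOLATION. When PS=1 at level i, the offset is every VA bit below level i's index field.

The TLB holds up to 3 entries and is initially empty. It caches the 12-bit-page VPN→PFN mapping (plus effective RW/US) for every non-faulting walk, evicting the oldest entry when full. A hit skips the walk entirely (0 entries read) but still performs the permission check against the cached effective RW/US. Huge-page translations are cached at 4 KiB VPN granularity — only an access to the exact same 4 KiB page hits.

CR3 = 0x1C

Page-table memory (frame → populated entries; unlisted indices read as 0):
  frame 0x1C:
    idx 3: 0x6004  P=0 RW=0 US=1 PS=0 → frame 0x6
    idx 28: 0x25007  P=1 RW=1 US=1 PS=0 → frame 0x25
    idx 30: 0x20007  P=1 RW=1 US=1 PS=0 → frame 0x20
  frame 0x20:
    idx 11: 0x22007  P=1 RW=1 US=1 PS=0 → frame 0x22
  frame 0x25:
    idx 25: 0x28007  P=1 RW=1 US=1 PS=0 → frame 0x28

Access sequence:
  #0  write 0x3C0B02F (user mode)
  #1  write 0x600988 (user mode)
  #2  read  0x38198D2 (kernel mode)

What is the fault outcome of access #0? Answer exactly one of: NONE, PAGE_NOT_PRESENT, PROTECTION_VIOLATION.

Trace:
#0 VA=0x3C0B02F (w,user):
  L0 @0x1C[30] → 0x20007  P=1,RW=1,US=1,PS=0
  L1 @0x20[11] → 0x22007  P=1,RW=1,US=1,PS=0
  ⇒ phys 0x2202F  [2 reads]
#1 VA=0x600988 (w,user):
  L0 @0x1C[3] → 0x6004  P=0,RW=0,US=1,PS=0
  → PAGE_NOT_PRESENT  (1 entries read)
#2 VA=0x38198D2 (r,kernel):
  L0 @0x1C[28] → 0x25007  P=1,RW=1,US=1,PS=0
  L1 @0x25[25] → 0x28007  P=1,RW=1,US=1,PS=0
  ⇒ phys 0x288D2  [2 reads]

Access #0 fault: NONE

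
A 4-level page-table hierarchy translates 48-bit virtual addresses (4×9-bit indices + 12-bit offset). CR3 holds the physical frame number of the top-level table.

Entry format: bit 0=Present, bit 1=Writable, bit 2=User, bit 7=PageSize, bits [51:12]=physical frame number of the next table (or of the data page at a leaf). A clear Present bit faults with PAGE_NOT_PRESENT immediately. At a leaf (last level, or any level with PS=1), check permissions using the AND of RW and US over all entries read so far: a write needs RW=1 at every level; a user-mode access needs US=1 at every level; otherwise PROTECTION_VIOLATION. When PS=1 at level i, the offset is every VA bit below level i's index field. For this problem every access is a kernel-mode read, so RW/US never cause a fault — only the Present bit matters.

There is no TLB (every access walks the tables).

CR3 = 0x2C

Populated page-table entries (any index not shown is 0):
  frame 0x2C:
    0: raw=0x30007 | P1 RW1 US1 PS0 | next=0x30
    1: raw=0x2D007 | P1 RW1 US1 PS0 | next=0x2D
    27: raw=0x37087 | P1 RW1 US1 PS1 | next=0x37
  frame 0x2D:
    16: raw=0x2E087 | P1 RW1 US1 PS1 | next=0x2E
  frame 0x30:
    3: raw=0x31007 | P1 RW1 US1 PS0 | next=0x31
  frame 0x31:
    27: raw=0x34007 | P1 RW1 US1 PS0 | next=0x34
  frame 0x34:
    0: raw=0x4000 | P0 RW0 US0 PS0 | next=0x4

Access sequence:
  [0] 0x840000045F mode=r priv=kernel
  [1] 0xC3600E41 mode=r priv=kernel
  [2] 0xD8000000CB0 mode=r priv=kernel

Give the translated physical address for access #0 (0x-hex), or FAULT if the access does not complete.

Per-access translation:
#0 VA=0x840000045F (r,kernel):
  [0] read 0x2C idx=1: raw=0x2D007 flags P=1 W=1 U=1 S=0
  [1] read 0x2D idx=16: raw=0x2E087 flags P=1 W=1 U=1 S=1
  ⇒ phys 0x2E45F (huge @L1)  [2 reads]
#1 VA=0xC3600E41 (r,kernel):
  [0] read 0x2C idx=0: raw=0x30007 flags P=1 W=1 U=1 S=0
  [1] read 0x30 idx=3: raw=0x31007 flags P=1 W=1 U=1 S=0
  [2] read 0x31 idx=27: raw=0x34007 flags P=1 W=1 U=1 S=0
  [3] read 0x34 idx=0: raw=0x4000 flags P=0 W=0 U=0 S=0
  ✗ PAGE_NOT_PRESENT  [4 reads]
#2 VA=0xD8000000CB0 (r,kernel):
  [0] read 0x2C idx=27: raw=0x37087 flags P=1 W=1 U=1 S=1
  ⇒ phys 0x37CB0 (huge @L0)  [1 reads]

Access #0 PA: 0x2E45F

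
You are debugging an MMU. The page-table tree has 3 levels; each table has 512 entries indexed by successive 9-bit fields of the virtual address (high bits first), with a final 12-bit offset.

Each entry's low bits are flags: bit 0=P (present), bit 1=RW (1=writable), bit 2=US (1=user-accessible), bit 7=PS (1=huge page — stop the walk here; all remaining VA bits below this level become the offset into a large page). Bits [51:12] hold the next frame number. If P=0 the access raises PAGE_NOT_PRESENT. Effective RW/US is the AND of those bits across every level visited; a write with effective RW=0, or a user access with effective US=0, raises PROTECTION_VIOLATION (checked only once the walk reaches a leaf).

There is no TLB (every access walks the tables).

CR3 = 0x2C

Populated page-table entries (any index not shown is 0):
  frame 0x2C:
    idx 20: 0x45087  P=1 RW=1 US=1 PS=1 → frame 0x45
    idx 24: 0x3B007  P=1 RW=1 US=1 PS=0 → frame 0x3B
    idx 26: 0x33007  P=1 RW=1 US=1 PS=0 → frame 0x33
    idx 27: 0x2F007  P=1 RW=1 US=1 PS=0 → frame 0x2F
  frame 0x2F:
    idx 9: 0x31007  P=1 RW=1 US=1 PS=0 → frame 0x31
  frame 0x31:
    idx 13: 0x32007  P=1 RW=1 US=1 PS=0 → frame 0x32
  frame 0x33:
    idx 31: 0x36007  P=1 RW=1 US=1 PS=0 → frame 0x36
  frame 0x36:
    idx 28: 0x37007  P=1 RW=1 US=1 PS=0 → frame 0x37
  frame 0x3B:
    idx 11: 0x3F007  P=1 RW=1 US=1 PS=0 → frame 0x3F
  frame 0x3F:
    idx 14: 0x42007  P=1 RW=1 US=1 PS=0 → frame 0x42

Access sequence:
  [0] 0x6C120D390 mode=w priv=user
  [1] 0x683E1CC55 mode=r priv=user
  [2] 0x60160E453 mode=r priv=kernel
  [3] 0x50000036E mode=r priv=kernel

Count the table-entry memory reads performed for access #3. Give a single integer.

Walk each access:
#0 VA=0x6C120D390 (w,user):
  L0 @0x2C[27] → 0x2F007  P=1,RW=1,US=1,PS=0
  L1 @0x2F[9] → 0x31007  P=1,RW=1,US=1,PS=0
  L2 @0x31[13] → 0x32007  P=1,RW=1,US=1,PS=0
  ✓ 0x32390  — 3 lookups
#1 VA=0x683E1CC55 (r,user):
  L0 @0x2C[26] → 0x33007  P=1,RW=1,US=1,PS=0
  L1 @0x33[31] → 0x36007  P=1,RW=1,US=1,PS=0
  L2 @0x36[28] → 0x37007  P=1,RW=1,US=1,PS=0
  ✓ 0x37C55  — 3 lookups
#2 VA=0x60160E453 (r,kernel):
  L0 @0x2C[24] → 0x3B007  P=1,RW=1,US=1,PS=0
  L1 @0x3B[11] → 0x3F007  P=1,RW=1,US=1,PS=0
  L2 @0x3F[14] → 0x42007  P=1,RW=1,US=1,PS=0
  ✓ 0x42453  — 3 lookups
#3 VA=0x50000036E (r,kernel):
  L0 @0x2C[20] → 0x45087  P=1,RW=1,US=1,PS=1
  ✓ 0x4536E (huge @L0)  — 1 lookups

Entries read for #3: 1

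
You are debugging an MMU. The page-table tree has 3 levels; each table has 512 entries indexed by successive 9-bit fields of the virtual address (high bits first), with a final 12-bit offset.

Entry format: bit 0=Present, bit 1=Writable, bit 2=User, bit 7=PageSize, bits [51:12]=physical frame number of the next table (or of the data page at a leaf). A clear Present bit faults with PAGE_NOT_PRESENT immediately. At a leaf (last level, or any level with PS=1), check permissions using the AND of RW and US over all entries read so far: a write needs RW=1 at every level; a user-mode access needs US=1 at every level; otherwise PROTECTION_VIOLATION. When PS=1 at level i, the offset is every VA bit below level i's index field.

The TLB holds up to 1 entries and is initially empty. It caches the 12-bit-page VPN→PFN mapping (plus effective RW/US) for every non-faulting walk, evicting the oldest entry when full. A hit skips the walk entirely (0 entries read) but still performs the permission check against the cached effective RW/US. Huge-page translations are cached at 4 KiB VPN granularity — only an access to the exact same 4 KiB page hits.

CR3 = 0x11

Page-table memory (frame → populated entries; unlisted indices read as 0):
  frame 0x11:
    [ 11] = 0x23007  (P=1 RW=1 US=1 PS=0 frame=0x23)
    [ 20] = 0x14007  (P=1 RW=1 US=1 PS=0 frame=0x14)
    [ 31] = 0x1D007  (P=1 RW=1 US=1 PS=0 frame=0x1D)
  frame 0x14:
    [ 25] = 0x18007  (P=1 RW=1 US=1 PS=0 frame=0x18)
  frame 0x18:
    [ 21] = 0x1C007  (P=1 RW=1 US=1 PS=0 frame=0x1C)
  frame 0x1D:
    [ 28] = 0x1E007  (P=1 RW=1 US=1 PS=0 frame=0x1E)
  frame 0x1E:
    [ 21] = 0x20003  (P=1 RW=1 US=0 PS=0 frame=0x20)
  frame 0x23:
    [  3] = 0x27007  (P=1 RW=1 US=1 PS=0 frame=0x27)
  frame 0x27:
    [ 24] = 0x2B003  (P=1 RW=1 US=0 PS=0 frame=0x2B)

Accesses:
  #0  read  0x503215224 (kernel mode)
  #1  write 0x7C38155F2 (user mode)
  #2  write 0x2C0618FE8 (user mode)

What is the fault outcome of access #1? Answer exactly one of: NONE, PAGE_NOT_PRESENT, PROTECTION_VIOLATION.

Trace:
#0 VA=0x503215224 (r,kernel):
  lvl0: tbl 0x11, slot 20 ⇒ 0x14007 (P1/RW1/US1/PS0)
  lvl1: tbl 0x14, slot 25 ⇒ 0x18007 (P1/RW1/US1/PS0)
  lvl2: tbl 0x18, slot 21 ⇒ 0x1C007 (P1/RW1/US1/PS0)
  → PA=0x1C224  (3 entries read)
#1 VA=0x7C38155F2 (w,user):
  lvl0: tbl 0x11, slot 31 ⇒ 0x1D007 (P1/RW1/US1/PS0)
  lvl1: tbl 0x1D, slot 28 ⇒ 0x1E007 (P1/RW1/US1/PS0)
  lvl2: tbl 0x1E, slot 21 ⇒ 0x20003 (P1/RW1/US0/PS0)
  → PROTECTION_VIOLATION  (3 entries read)
#2 VA=0x2C0618FE8 (w,user):
  lvl0: tbl 0x11, slot 11 ⇒ 0x23007 (P1/RW1/US1/PS0)
  lvl1: tbl 0x23, slot 3 ⇒ 0x27007 (P1/RW1/US1/PS0)
  lvl2: tbl 0x27, slot 24 ⇒ 0x2B003 (P1/RW1/US0/PS0)
  → PROTECTION_VIOLATION  (3 entries read)

Access #1 fault: PROTECTION_VIOLATION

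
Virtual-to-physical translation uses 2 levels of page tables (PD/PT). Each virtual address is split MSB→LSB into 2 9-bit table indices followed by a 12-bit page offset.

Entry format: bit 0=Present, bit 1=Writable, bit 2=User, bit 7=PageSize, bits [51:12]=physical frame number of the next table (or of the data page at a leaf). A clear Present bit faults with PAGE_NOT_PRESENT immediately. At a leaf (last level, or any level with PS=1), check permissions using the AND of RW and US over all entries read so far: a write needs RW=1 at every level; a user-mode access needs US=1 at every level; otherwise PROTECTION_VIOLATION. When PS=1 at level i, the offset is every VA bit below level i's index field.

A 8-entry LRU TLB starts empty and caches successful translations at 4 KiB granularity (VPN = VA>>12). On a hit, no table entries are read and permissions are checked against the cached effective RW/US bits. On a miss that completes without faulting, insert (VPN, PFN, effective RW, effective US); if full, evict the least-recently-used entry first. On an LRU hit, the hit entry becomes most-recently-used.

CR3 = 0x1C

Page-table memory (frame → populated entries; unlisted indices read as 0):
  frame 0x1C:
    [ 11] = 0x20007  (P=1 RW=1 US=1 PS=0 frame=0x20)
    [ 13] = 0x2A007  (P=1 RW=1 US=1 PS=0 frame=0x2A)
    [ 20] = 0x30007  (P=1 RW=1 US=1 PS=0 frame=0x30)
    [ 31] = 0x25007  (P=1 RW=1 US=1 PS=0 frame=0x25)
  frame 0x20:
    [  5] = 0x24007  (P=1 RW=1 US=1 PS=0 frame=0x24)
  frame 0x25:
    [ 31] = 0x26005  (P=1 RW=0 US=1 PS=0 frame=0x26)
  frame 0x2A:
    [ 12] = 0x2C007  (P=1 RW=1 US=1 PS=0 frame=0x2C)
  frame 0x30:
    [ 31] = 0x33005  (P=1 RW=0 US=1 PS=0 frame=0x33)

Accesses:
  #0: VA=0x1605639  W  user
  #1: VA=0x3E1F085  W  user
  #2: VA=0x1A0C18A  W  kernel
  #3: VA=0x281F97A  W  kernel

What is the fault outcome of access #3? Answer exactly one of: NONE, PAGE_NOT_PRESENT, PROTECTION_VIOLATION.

Trace:
#0 VA=0x1605639 (w,user):
  [0] read 0x1C idx=11: raw=0x20007 flags P=1 W=1 U=1 S=0
  [1] read 0x20 idx=5: raw=0x24007 flags P=1 W=1 U=1 S=0
  ✓ 0x24639  — 2 lookups
#1 VA=0x3E1F085 (w,user):
  [0] read 0x1C idx=31: raw=0x25007 flags P=1 W=1 U=1 S=0
  [1] read 0x25 idx=31: raw=0x26005 flags P=1 W=0 U=1 S=0
  ⇒ fault: PROTECTION_VIOLATION  — 2 lookups
#2 VA=0x1A0C18A (w,kernel):
  [0] read 0x1C idx=13: raw=0x2A007 flags P=1 W=1 U=1 S=0
  [1] read 0x2A idx=12: raw=0x2C007 flags P=1 W=1 U=1 S=0
  ✓ 0x2C18A  — 2 lookups
#3 VA=0x281F97A (w,kernel):
  [0] read 0x1C idx=20: raw=0x30007 flags P=1 W=1 U=1 S=0
  [1] read 0x30 idx=31: raw=0x33005 flags P=1 W=0 U=1 S=0
  ⇒ fault: PROTECTION_VIOLATION  — 2 lookups

Access #3 fault: PROTECTION_VIOLATION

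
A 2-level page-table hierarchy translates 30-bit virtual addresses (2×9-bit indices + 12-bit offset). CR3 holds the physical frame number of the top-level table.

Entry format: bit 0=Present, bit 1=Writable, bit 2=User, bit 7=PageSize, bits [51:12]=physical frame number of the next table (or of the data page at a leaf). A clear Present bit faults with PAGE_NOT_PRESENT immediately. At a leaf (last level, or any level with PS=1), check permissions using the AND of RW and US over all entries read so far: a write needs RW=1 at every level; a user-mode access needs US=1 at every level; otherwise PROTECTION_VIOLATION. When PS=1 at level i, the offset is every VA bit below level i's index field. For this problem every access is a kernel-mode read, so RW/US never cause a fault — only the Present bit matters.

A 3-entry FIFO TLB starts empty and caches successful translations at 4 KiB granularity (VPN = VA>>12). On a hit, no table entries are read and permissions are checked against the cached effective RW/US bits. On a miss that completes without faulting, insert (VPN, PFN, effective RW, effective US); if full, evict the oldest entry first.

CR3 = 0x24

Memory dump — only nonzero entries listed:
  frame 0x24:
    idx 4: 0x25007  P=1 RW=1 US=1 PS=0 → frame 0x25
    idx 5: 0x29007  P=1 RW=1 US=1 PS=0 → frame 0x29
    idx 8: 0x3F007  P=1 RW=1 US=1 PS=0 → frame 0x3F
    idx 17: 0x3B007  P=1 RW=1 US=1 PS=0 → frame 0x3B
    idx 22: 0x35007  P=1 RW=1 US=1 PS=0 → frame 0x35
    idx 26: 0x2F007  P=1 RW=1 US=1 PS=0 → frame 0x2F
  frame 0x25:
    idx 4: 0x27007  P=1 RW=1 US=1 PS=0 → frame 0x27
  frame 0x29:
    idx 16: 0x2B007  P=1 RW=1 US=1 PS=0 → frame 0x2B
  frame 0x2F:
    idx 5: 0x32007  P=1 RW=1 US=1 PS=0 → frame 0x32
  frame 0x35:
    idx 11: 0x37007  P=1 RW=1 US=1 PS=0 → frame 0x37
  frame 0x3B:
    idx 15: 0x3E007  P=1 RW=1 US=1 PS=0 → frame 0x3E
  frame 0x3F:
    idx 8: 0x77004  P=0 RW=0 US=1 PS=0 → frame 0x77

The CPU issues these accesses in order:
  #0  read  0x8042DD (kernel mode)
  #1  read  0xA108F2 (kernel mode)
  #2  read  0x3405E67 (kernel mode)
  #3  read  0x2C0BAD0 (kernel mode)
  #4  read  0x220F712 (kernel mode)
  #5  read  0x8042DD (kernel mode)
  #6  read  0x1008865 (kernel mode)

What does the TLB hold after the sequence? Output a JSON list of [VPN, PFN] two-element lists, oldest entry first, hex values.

Trace:
#0 VA=0x8042DD (r,kernel):
  L0 @0x24[4] → 0x25007  P=1,RW=1,US=1,PS=0
  L1 @0x25[4] → 0x27007  P=1,RW=1,US=1,PS=0
  → PA=0x272DD  (2 entries read)
#1 VA=0xA108F2 (r,kernel):
  L0 @0x24[5] → 0x29007  P=1,RW=1,US=1,PS=0
  L1 @0x29[16] → 0x2B007  P=1,RW=1,US=1,PS=0
  → PA=0x2B8F2  (2 entries read)
#2 VA=0x3405E67 (r,kernel):
  L0 @0x24[26] → 0x2F007  P=1,RW=1,US=1,PS=0
  L1 @0x2F[5] → 0x32007  P=1,RW=1,US=1,PS=0
  → PA=0x32E67  (2 entries read)
#3 VA=0x2C0BAD0 (r,kernel):
  L0 @0x24[22] → 0x35007  P=1,RW=1,US=1,PS=0
  L1 @0x35[11] → 0x37007  P=1,RW=1,US=1,PS=0
  → PA=0x37AD0  (2 entries read)
#4 VA=0x220F712 (r,kernel):
  L0 @0x24[17] → 0x3B007  P=1,RW=1,US=1,PS=0
  L1 @0x3B[15] → 0x3E007  P=1,RW=1,US=1,PS=0
  → PA=0x3E712  (2 entries read)
#5 VA=0x8042DD (r,kernel):
  L0 @0x24[4] → 0x25007  P=1,RW=1,US=1,PS=0
  L1 @0x25[4] → 0x27007  P=1,RW=1,US=1,PS=0
  → PA=0x272DD  (2 entries read)
#6 VA=0x1008865 (r,kernel):
  L0 @0x24[8] → 0x3F007  P=1,RW=1,US=1,PS=0
  L1 @0x3F[8] → 0x77004  P=0,RW=0,US=1,PS=0
  ⇒ fault: PAGE_NOT_PRESENT  — 2 lookups

TLB: [["0x2C0B", "0x37"], ["0x220F", "0x3E"], ["0x804", "0x27"]]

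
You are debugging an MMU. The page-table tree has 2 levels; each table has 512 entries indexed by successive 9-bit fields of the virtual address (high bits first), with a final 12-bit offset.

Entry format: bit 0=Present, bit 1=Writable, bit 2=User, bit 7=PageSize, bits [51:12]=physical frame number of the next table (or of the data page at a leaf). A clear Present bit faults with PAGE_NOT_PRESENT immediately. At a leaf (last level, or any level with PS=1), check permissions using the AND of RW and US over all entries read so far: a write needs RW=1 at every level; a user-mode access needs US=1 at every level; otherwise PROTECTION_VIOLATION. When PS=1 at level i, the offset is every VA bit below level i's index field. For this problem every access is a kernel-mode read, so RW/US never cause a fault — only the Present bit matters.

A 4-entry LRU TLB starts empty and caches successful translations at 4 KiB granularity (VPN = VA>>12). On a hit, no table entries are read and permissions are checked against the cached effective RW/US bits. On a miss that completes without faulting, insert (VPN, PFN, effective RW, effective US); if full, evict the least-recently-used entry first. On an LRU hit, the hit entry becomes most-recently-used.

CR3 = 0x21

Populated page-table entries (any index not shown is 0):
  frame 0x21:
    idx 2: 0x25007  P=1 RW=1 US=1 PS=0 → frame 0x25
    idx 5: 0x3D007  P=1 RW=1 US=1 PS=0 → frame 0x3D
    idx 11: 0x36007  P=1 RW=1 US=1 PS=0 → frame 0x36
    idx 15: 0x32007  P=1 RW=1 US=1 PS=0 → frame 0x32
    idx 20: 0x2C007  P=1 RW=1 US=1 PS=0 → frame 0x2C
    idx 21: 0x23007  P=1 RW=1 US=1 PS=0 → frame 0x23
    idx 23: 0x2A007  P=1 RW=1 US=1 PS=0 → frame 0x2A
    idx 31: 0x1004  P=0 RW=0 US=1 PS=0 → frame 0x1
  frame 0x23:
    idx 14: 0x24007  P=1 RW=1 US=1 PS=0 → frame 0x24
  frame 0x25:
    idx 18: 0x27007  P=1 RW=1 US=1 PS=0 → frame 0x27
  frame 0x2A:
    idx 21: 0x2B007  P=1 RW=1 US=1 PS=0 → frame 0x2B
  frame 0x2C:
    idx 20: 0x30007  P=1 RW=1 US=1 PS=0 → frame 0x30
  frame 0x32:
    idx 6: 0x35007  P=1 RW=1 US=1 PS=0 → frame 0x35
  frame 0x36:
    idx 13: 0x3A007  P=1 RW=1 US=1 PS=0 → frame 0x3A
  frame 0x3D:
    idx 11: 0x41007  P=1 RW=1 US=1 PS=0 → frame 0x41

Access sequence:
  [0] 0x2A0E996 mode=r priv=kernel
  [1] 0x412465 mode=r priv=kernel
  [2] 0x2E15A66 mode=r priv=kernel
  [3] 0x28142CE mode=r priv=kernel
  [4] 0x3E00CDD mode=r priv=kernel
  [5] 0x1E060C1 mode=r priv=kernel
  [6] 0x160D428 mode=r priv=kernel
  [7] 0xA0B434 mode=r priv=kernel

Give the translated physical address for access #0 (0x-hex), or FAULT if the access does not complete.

Walk each access:
#0 VA=0x2A0E996 (r,kernel):
  L0: frame=0x21 idx=21 entry=0x23007 [P=1 RW=1 US=1 PS=0]
  L1: frame=0x23 idx=14 entry=0x24007 [P=1 RW=1 US=1 PS=0]
  ⇒ phys 0x24996  [2 reads]
#1 VA=0x412465 (r,kernel):
  L0: frame=0x21 idx=2 entry=0x25007 [P=1 RW=1 US=1 PS=0]
  L1: frame=0x25 idx=18 entry=0x27007 [P=1 RW=1 US=1 PS=0]
  ⇒ phys 0x27465  [2 reads]
#2 VA=0x2E15A66 (r,kernel):
  L0: frame=0x21 idx=23 entry=0x2A007 [P=1 RW=1 US=1 PS=0]
  L1: frame=0x2A idx=21 entry=0x2B007 [P=1 RW=1 US=1 PS=0]
  ⇒ phys 0x2BA66  [2 reads]
#3 VA=0x28142CE (r,kernel):
  L0: frame=0x21 idx=20 entry=0x2C007 [P=1 RW=1 US=1 PS=0]
  L1: frame=0x2C idx=20 entry=0x30007 [P=1 RW=1 US=1 PS=0]
  ⇒ phys 0x302CE  [2 reads]
#4 VA=0x3E00CDD (r,kernel):
  L0: frame=0x21 idx=31 entry=0x1004 [P=0 RW=0 US=1 PS=0]
  ⇒ fault: PAGE_NOT_PRESENT  — 1 lookups
#5 VA=0x1E060C1 (r,kernel):
  L0: frame=0x21 idx=15 entry=0x32007 [P=1 RW=1 US=1 PS=0]
  L1: frame=0x32 idx=6 entry=0x35007 [P=1 RW=1 US=1 PS=0]
  ⇒ phys 0x350C1  [2 reads]
#6 VA=0x160D428 (r,kernel):
  L0: frame=0x21 idx=11 entry=0x36007 [P=1 RW=1 US=1 PS=0]
  L1: frame=0x36 idx=13 entry=0x3A007 [P=1 RW=1 US=1 PS=0]
  ⇒ phys 0x3A428  [2 reads]
#7 VA=0xA0B434 (r,kernel):
  L0: frame=0x21 idx=5 entry=0x3D007 [P=1 RW=1 US=1 PS=0]
  L1: frame=0x3D idx=11 entry=0x41007 [P=1 RW=1 US=1 PS=0]
  ⇒ phys 0x41434  [2 reads]

Access #0 PA: 0x24996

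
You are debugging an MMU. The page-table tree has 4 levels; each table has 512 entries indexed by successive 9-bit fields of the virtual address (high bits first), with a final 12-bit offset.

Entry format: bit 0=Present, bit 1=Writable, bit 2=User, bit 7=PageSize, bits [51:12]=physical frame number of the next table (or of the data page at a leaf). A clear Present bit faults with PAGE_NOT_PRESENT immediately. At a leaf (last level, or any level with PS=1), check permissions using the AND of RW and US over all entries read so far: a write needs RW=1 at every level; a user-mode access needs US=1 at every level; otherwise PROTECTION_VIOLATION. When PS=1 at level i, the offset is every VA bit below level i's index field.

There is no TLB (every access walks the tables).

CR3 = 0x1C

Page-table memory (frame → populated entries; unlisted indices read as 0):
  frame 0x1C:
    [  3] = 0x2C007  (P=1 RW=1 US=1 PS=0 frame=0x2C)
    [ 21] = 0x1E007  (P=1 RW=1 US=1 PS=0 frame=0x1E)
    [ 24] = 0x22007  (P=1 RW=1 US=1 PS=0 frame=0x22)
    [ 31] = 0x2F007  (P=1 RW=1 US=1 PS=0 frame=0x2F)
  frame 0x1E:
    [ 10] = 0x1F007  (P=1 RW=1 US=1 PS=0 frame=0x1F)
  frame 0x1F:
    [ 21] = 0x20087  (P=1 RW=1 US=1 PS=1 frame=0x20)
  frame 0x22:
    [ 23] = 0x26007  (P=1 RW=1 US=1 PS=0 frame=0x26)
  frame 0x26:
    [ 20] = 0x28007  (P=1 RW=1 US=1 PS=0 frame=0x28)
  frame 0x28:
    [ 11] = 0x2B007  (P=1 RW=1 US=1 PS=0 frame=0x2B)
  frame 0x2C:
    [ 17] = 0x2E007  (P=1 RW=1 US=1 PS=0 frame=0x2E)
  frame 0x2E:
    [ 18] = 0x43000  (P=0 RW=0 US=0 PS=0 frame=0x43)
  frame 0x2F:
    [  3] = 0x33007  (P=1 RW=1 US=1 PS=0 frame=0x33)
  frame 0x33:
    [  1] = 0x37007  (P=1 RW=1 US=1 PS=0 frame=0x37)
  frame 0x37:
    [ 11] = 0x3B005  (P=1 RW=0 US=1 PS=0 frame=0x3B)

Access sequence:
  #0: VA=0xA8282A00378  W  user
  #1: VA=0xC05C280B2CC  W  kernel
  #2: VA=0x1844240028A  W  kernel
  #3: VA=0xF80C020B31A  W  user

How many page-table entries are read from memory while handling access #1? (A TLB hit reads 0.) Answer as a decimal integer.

Trace:
#0 VA=0xA8282A00378 (w,user):
  L0: frame=0x1C idx=21 entry=0x1E007 [P=1 RW=1 US=1 PS=0]
  L1: frame=0x1E idx=10 entry=0x1F007 [P=1 RW=1 US=1 PS=0]
  L2: frame=0x1F idx=21 entry=0x20087 [P=1 RW=1 US=1 PS=1]
  → PA=0x20378 (huge @L2)  (3 entries read)
#1 VA=0xC05C280B2CC (w,kernel):
  L0: frame=0x1C idx=24 entry=0x22007 [P=1 RW=1 US=1 PS=0]
  L1: frame=0x22 idx=23 entry=0x26007 [P=1 RW=1 US=1 PS=0]
  L2: frame=0x26 idx=20 entry=0x28007 [P=1 RW=1 US=1 PS=0]
  L3: frame=0x28 idx=11 entry=0x2B007 [P=1 RW=1 US=1 PS=0]
  → PA=0x2B2CC  (4 entries read)
#2 VA=0x1844240028A (w,kernel):
  L0: frame=0x1C idx=3 entry=0x2C007 [P=1 RW=1 US=1 PS=0]
  L1: frame=0x2C idx=17 entry=0x2E007 [P=1 RW=1 US=1 PS=0]
  L2: frame=0x2E idx=18 entry=0x43000 [P=0 RW=0 US=0 PS=0]
  ⇒ fault: PAGE_NOT_PRESENT  — 3 lookups
#3 VA=0xF80C020B31A (w,user):
  L0: frame=0x1C idx=31 entry=0x2F007 [P=1 RW=1 US=1 PS=0]
  L1: frame=0x2F idx=3 entry=0x33007 [P=1 RW=1 US=1 PS=0]
  L2: frame=0x33 idx=1 entry=0x37007 [P=1 RW=1 US=1 PS=0]
  L3: frame=0x37 idx=11 entry=0x3B005 [P=1 RW=0 US=1 PS=0]
  ⇒ fault: PROTECTION_VIOLATION  — 4 lookups

Entries read for #1: 4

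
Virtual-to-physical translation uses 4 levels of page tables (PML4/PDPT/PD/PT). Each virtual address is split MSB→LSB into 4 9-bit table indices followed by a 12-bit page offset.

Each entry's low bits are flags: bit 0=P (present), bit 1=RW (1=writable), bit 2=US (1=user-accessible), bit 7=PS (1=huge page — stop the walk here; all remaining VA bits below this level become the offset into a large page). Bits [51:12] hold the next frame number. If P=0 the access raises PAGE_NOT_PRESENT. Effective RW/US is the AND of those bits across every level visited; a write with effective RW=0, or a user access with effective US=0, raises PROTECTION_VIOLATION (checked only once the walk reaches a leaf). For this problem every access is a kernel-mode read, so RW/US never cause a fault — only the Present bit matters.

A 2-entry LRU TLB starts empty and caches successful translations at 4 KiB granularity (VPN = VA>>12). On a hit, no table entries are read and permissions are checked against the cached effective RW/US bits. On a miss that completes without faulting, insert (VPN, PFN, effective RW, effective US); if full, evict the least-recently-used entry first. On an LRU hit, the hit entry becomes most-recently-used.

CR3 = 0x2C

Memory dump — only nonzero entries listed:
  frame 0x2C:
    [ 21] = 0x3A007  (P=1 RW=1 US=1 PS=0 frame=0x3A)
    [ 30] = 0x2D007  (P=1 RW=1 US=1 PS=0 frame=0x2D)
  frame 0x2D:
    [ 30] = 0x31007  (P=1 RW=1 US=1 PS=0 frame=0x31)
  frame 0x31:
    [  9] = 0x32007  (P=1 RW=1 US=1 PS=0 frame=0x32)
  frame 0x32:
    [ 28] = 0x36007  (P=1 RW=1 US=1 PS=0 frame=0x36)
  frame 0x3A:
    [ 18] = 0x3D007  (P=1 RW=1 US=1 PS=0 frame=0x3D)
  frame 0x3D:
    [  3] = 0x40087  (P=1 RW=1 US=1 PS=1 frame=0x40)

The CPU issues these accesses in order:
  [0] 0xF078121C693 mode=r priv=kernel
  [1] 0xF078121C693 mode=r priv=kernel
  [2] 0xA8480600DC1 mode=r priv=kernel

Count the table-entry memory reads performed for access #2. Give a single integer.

Per-access translation:
#0 VA=0xF078121C693 (r,kernel):
  L0: frame=0x2C idx=30 entry=0x2D007 [P=1 RW=1 US=1 PS=0]
  L1: frame=0x2D idx=30 entry=0x31007 [P=1 RW=1 US=1 PS=0]
  L2: frame=0x31 idx=9 entry=0x32007 [P=1 RW=1 US=1 PS=0]
  L3: frame=0x32 idx=28 entry=0x36007 [P=1 RW=1 US=1 PS=0]
  ⇒ phys 0x36693  [4 reads]
#1 VA=0xF078121C693 (r,kernel):
  TLB hit vpn=0xF078121C → PA=0x36693
#2 VA=0xA8480600DC1 (r,kernel):
  L0: frame=0x2C idx=21 entry=0x3A007 [P=1 RW=1 US=1 PS=0]
  L1: frame=0x3A idx=18 entry=0x3D007 [P=1 RW=1 US=1 PS=0]
  L2: frame=0x3D idx=3 entry=0x40087 [P=1 RW=1 US=1 PS=1]
  ⇒ phys 0x40DC1 (huge @L2)  [3 reads]

Entries read for #2: 3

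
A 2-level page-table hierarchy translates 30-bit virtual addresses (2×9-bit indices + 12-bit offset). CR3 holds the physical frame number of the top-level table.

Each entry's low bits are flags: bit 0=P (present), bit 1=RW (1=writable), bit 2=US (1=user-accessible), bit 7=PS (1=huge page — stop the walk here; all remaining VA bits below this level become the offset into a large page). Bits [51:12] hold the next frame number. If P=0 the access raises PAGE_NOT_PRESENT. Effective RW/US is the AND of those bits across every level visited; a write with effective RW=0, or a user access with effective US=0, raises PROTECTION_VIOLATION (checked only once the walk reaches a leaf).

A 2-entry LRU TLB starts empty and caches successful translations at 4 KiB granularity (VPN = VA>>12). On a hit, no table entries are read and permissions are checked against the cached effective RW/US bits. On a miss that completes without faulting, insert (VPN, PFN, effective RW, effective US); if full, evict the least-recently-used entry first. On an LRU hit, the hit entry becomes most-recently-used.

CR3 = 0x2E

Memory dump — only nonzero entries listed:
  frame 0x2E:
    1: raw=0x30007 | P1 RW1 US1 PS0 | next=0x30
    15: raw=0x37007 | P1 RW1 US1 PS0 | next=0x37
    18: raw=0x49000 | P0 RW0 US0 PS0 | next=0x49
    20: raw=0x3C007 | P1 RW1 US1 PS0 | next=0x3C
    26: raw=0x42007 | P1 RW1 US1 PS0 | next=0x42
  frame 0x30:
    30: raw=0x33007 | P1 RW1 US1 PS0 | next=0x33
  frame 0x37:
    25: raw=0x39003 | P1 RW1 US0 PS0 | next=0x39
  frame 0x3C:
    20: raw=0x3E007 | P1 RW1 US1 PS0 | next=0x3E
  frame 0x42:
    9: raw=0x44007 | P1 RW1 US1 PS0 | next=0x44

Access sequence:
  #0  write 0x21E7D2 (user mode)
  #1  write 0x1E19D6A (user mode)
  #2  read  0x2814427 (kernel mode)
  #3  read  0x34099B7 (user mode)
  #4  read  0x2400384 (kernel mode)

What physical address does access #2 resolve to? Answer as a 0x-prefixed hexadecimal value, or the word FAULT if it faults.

Trace:
#0 VA=0x21E7D2 (w,user):
  lvl0: tbl 0x2E, slot 1 ⇒ 0x30007 (P1/RW1/US1/PS0)
  lvl1: tbl 0x30, slot 30 ⇒ 0x33007 (P1/RW1/US1/PS0)
  → PA=0x337D2  (2 entries read)
#1 VA=0x1E19D6A (w,user):
  lvl0: tbl 0x2E, slot 15 ⇒ 0x37007 (P1/RW1/US1/PS0)
  lvl1: tbl 0x37, slot 25 ⇒ 0x39003 (P1/RW1/US0/PS0)
  → PROTECTION_VIOLATION  (2 entries read)
#2 VA=0x2814427 (r,kernel):
  lvl0: tbl 0x2E, slot 20 ⇒ 0x3C007 (P1/RW1/US1/PS0)
  lvl1: tbl 0x3C, slot 20 ⇒ 0x3E007 (P1/RW1/US1/PS0)
  → PA=0x3E427  (2 entries read)
#3 VA=0x34099B7 (r,user):
  lvl0: tbl 0x2E, slot 26 ⇒ 0x42007 (P1/RW1/US1/PS0)
  lvl1: tbl 0x42, slot 9 ⇒ 0x44007 (P1/RW1/US1/PS0)
  → PA=0x449B7  (2 entries read)
#4 VA=0x2400384 (r,kernel):
  lvl0: tbl 0x2E, slot 18 ⇒ 0x49000 (P0/RW0/US0/PS0)
  → PAGE_NOT_PRESENT  (1 entries read)

Access #2 PA: 0x3E427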